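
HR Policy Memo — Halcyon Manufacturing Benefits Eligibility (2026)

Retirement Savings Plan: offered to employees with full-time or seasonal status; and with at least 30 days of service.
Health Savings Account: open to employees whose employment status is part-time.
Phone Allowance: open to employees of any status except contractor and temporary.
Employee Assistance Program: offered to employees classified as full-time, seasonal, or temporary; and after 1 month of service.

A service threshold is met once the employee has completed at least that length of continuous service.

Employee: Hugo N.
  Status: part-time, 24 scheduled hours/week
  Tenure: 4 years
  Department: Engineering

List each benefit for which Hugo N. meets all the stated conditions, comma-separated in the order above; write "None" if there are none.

Retirement Savings Plan — status part-time ✗ (requires full-time or seasonal) → not eligible.
Health Savings Account — status part-time ✓ → eligible.
Phone Allowance — status part-time ✓ (not excluded) → eligible.
Employee Assistance Program — status part-time ✗ (requires full-time, seasonal, or temporary) → not eligible.

Health Savings Account, Phone Allowance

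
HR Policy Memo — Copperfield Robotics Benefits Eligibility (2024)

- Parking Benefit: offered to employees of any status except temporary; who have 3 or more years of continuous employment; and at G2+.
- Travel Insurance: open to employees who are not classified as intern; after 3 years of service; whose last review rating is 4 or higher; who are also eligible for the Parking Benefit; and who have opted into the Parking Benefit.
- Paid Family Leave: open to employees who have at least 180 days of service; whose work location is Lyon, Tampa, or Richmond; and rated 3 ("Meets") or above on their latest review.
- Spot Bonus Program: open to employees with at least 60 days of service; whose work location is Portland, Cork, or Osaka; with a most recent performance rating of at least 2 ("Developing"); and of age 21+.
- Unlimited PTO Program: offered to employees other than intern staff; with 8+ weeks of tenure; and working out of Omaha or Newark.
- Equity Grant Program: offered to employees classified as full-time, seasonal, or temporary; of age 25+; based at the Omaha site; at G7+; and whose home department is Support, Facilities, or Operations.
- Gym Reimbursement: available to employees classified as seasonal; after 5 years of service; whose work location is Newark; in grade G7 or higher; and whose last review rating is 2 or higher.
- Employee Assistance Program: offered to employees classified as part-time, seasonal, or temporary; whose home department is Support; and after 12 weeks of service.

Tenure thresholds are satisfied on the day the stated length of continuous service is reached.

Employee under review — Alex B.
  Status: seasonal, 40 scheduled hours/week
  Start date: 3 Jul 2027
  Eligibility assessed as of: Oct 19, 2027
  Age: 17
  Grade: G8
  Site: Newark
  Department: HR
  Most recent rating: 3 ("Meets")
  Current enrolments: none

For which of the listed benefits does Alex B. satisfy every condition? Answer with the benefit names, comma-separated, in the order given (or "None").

Unlimited PTO Program

Service from 3 Jul 2027 to Oct 19, 2027: 108 days.
Parking Benefit — status seasonal ✓ (not excluded); service 108 days < 3 years (≈1095 days) ✗ → not eligible.
Travel Insurance — status seasonal ✓ (not excluded); service 108 days < 3 years (≈1095 days) ✗ → not eligible.
Paid Family Leave — service 108 days < 180 days ✗ → not eligible.
Spot Bonus Program — service 108 days ≥ 60 days ✓; site Newark ✗ (not Portland, Cork, or Osaka) → not eligible.
Unlimited PTO Program — status seasonal ✓ (not excluded); service 108 days ≥ 8 weeks (≈56 days) ✓; site Newark ✓ → eligible.
Equity Grant Program — status seasonal ✓; age 17 < 25 ✗ → not eligible.
Gym Reimbursement — status seasonal ✓; service 108 days < 5 years (≈1825 days) ✗ → not eligible.
Employee Assistance Program — status seasonal ✓; dept HR ✗ → not eligible.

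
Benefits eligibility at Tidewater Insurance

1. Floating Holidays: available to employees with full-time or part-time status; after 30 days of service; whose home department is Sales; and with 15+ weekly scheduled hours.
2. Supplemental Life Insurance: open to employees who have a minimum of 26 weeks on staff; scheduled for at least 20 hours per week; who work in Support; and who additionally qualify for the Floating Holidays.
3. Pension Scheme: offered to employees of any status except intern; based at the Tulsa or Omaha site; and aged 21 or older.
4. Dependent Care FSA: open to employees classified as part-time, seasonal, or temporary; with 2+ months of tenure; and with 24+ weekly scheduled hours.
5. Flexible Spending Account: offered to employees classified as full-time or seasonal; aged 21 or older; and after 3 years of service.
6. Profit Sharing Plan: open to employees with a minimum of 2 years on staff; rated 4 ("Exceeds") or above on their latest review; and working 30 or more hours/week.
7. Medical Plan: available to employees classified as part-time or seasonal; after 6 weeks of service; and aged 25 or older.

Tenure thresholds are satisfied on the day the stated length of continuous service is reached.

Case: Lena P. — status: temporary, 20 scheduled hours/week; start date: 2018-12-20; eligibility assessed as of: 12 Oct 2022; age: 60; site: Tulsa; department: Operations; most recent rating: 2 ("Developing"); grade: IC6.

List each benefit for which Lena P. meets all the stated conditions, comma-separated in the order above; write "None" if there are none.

Service from 2018-12-20 to 12 Oct 2022: 1392 days.
Floating Holidays — status temporary ✗ (requires full-time or part-time) → not eligible.
Supplemental Life Insurance — service 1392 days ≥ 26 weeks (≈182 days) ✓; 20 hrs/wk ≥ 20 ✓; dept Operations ✗ → not eligible.
Pension Scheme — status temporary ✓ (not excluded); site Tulsa ✓; age 60 ≥ 21 ✓ → eligible.
Dependent Care FSA — status temporary ✓; service 1392 days ≥ 2 months (≈60 days) ✓; 20 hrs/wk < 24 ✗ → not eligible.
Flexible Spending Account — status temporary ✗ (requires full-time or seasonal) → not eligible.
Profit Sharing Plan — service 1392 days ≥ 2 years (≈730 days) ✓; rating 2 < 4 ✗ → not eligible.
Medical Plan — status temporary ✗ (requires part-time or seasonal) → not eligible.

Pension Scheme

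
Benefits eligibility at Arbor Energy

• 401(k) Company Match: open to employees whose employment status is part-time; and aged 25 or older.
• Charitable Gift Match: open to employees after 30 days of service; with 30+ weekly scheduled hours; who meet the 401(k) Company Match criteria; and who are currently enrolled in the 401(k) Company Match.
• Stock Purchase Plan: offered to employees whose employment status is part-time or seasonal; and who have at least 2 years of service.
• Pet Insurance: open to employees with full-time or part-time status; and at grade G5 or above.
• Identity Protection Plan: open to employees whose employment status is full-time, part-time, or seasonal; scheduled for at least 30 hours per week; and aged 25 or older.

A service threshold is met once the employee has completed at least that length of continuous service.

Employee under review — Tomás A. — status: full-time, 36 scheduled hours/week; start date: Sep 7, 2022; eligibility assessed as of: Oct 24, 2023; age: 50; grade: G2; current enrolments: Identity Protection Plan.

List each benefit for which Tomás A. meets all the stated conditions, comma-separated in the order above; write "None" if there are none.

Identity Protection Plan

Service from Sep 7, 2022 to Oct 24, 2023: 412 days.
401(k) Company Match — status full-time ✗ (requires part-time) → not eligible.
Charitable Gift Match — service 412 days ≥ 30 days ✓; 36 hrs/wk ≥ 30 ✓; not eligible for 401(k) Company Match ✗ → not eligible.
Stock Purchase Plan — status full-time ✗ (requires part-time or seasonal) → not eligible.
Pet Insurance — status full-time ✓; grade G2 < G5 ✗ → not eligible.
Identity Protection Plan — status full-time ✓; 36 hrs/wk ≥ 30 ✓; age 50 ≥ 25 ✓ → eligible.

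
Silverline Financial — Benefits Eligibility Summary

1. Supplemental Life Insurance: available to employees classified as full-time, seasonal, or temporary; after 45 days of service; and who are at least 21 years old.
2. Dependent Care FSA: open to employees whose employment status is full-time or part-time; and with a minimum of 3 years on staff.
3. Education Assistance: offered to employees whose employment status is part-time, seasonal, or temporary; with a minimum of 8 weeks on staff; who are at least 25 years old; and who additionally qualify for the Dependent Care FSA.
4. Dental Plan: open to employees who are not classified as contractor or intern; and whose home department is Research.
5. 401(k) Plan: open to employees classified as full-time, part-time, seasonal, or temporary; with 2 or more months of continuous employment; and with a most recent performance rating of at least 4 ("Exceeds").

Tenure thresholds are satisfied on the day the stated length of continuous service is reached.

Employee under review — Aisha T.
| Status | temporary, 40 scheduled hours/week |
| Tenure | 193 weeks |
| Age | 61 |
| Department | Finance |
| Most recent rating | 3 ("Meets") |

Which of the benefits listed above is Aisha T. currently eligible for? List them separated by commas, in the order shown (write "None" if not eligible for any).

Supplemental Life Insurance — status temporary ✓; service 193 weeks ≥ 45 days ✓; age 61 ≥ 21 ✓ → eligible.
Dependent Care FSA — status temporary ✗ (requires full-time or part-time) → not eligible.
Education Assistance — status temporary ✓; service 193 weeks ≥ 8 weeks ✓; age 61 ≥ 25 ✓; not eligible for Dependent Care FSA ✗ → not eligible.
Dental Plan — status temporary ✓ (not excluded); dept Finance ✗ → not eligible.
401(k) Plan — status temporary ✓; service 193 weeks ≥ 2 months (≈60 days) ✓; rating 3 < 4 ✗ → not eligible.

Supplemental Life Insurance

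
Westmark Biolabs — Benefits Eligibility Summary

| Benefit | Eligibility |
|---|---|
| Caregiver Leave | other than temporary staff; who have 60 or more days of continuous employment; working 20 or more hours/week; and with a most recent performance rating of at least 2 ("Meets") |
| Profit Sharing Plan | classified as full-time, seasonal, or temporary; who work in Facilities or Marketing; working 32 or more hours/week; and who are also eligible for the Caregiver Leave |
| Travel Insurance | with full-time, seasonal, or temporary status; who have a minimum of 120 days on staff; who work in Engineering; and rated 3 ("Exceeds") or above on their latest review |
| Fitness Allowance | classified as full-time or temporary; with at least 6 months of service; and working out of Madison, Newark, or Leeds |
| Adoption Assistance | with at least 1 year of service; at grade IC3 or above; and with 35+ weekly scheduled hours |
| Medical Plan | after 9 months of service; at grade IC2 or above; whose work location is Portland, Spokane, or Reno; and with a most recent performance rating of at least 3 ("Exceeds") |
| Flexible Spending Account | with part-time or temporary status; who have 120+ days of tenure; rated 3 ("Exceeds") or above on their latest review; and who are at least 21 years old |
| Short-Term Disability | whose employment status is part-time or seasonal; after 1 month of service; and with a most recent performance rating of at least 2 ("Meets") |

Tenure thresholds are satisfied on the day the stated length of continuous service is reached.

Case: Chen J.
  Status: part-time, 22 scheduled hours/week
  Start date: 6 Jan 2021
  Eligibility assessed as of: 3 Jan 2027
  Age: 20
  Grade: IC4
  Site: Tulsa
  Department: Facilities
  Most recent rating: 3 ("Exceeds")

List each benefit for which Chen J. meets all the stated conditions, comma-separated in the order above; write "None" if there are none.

Caregiver Leave, Short-Term Disability

Service from 6 Jan 2021 to 3 Jan 2027: 2188 days.
Caregiver Leave — status part-time ✓ (not excluded); service 2188 days ≥ 60 days ✓; 22 hrs/wk ≥ 20 ✓; rating 3 ≥ 2 ✓ → eligible.
Profit Sharing Plan — status part-time ✗ (requires full-time, seasonal, or temporary) → not eligible.
Travel Insurance — status part-time ✗ (requires full-time, seasonal, or temporary) → not eligible.
Fitness Allowance — status part-time ✗ (requires full-time or temporary) → not eligible.
Adoption Assistance — service 2188 days ≥ 1 year (≈365 days) ✓; grade IC4 ≥ IC3 ✓; 22 hrs/wk < 35 ✗ → not eligible.
Medical Plan — service 2188 days ≥ 9 months (≈270 days) ✓; grade IC4 ≥ IC2 ✓; site Tulsa ✗ (not Portland, Spokane, or Reno) → not eligible.
Flexible Spending Account — status part-time ✓; service 2188 days ≥ 120 days ✓; rating 3 ≥ 3 ✓; age 20 < 21 ✗ → not eligible.
Short-Term Disability — status part-time ✓; service 2188 days ≥ 1 month (≈30 days) ✓; rating 3 ≥ 2 ✓ → eligible.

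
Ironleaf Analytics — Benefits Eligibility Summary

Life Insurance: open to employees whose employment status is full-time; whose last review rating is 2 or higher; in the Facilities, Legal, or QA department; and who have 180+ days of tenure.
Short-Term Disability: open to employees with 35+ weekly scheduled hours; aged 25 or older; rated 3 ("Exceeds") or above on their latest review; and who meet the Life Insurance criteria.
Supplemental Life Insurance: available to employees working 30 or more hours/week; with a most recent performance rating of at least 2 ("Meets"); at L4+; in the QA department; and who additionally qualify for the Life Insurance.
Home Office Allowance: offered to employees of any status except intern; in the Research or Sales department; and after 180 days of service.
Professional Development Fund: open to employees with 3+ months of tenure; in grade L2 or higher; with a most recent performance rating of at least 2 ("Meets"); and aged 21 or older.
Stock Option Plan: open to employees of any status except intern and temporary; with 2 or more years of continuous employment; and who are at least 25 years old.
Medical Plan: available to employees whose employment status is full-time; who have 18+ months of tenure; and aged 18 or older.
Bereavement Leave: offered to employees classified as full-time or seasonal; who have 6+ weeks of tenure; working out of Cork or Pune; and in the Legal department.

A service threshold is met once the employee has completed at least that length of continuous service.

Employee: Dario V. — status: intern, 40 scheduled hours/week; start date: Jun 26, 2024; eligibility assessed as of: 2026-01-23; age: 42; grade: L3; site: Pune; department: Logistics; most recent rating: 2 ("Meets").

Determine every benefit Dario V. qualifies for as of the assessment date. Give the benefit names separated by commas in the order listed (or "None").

Service from Jun 26, 2024 to 2026-01-23: 576 days.
Life Insurance — status intern ✗ (requires full-time) → not eligible.
Short-Term Disability — 40 hrs/wk ≥ 35 ✓; age 42 ≥ 25 ✓; rating 2 < 3 ✗ → not eligible.
Supplemental Life Insurance — 40 hrs/wk ≥ 30 ✓; rating 2 ≥ 2 ✓; grade L3 < L4 ✗ → not eligible.
Home Office Allowance — status intern ✗ (excluded) → not eligible.
Professional Development Fund — service 576 days ≥ 3 months (≈90 days) ✓; grade L3 ≥ L2 ✓; rating 2 ≥ 2 ✓; age 42 ≥ 21 ✓ → eligible.
Stock Option Plan — status intern ✗ (excluded) → not eligible.
Medical Plan — status intern ✗ (requires full-time) → not eligible.
Bereavement Leave — status intern ✗ (requires full-time or seasonal) → not eligible.

Professional Development Fund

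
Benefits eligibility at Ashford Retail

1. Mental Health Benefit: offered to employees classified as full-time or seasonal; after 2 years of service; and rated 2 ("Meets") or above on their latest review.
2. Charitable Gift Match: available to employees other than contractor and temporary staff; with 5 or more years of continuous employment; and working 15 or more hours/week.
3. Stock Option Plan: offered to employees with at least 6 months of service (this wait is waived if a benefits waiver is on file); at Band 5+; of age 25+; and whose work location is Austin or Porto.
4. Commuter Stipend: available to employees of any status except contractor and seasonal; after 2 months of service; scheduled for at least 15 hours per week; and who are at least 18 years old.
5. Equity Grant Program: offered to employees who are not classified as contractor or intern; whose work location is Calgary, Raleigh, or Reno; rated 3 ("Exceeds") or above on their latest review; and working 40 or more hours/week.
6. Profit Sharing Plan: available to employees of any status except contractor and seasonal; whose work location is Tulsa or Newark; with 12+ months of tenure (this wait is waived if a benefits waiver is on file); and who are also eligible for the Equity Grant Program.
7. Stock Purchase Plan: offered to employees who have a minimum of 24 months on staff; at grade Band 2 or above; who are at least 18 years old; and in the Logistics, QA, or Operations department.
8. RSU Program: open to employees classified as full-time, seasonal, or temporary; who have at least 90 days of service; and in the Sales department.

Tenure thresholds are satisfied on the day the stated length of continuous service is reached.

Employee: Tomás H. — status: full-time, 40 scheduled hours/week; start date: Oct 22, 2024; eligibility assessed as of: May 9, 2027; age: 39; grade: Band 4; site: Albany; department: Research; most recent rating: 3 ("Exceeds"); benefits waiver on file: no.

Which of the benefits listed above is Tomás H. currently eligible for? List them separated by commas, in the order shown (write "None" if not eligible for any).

Service from Oct 22, 2024 to May 9, 2027: 929 days.
Mental Health Benefit — status full-time ✓; service 929 days ≥ 2 years (≈730 days) ✓; rating 3 ≥ 2 ✓ → eligible.
Charitable Gift Match — status full-time ✓ (not excluded); service 929 days < 5 years (≈1825 days) ✗ → not eligible.
Stock Option Plan — no waiver, service 929 days ≥ 6 months (≈180 days) ✓; grade Band 4 < Band 5 ✗ → not eligible.
Commuter Stipend — status full-time ✓ (not excluded); service 929 days ≥ 2 months (≈60 days) ✓; 40 hrs/wk ≥ 15 ✓; age 39 ≥ 18 ✓ → eligible.
Equity Grant Program — status full-time ✓ (not excluded); site Albany ✗ (not Calgary, Raleigh, or Reno) → not eligible.
Profit Sharing Plan — status full-time ✓ (not excluded); site Albany ✗ (not Tulsa or Newark) → not eligible.
Stock Purchase Plan — service 929 days ≥ 24 months (≈720 days) ✓; grade Band 4 ≥ Band 2 ✓; age 39 ≥ 18 ✓; dept Research ✗ → not eligible.
RSU Program — status full-time ✓; service 929 days ≥ 90 days ✓; dept Research ✗ → not eligible.

Mental Health Benefit, Commuter Stipend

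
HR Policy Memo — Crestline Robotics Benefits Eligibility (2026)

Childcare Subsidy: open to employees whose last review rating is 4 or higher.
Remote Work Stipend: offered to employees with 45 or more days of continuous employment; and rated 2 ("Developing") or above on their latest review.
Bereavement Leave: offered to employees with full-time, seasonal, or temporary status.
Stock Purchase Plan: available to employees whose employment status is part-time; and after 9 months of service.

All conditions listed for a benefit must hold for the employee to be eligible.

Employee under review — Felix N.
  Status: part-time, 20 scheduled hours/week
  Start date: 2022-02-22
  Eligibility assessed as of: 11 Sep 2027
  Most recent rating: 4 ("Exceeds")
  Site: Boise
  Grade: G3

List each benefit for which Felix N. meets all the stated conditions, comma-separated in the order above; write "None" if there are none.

Childcare Subsidy, Remote Work Stipend, Stock Purchase Plan

Service from 2022-02-22 to 11 Sep 2027: 2027 days.
Childcare Subsidy — rating 4 ≥ 4 ✓ → eligible.
Remote Work Stipend — service 2027 days ≥ 45 days ✓; rating 4 ≥ 2 ✓ → eligible.
Bereavement Leave — status part-time ✗ (requires full-time, seasonal, or temporary) → not eligible.
Stock Purchase Plan — status part-time ✓; service 2027 days ≥ 9 months (≈270 days) ✓ → eligible.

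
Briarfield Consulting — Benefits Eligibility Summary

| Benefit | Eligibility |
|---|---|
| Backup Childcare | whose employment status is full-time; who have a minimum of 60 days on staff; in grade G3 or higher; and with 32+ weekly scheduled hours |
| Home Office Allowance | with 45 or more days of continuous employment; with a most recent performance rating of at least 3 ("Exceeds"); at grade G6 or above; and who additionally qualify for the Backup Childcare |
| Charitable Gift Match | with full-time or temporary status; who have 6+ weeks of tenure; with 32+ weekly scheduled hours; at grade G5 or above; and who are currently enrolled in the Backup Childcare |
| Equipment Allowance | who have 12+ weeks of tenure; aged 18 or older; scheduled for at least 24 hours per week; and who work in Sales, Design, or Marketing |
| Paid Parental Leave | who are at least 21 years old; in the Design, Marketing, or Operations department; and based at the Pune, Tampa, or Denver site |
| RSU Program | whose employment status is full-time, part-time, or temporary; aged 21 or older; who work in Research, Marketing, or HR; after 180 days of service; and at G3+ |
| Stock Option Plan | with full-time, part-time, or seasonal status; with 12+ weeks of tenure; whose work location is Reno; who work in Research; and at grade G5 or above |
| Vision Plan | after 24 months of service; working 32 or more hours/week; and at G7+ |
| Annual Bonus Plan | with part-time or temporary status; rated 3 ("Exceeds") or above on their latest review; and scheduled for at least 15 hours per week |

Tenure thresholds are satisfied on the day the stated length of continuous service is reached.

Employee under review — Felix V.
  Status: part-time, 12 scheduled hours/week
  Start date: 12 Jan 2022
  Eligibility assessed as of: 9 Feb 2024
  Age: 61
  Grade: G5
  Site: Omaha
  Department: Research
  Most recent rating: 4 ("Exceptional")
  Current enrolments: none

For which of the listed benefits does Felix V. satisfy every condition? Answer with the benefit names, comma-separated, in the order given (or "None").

Service from 12 Jan 2022 to 9 Feb 2024: 758 days.
Backup Childcare — status part-time ✗ (requires full-time) → not eligible.
Home Office Allowance — service 758 days ≥ 45 days ✓; rating 4 ≥ 3 ✓; grade G5 < G6 ✗ → not eligible.
Charitable Gift Match — status part-time ✗ (requires full-time or temporary) → not eligible.
Equipment Allowance — service 758 days ≥ 12 weeks (≈84 days) ✓; age 61 ≥ 18 ✓; 12 hrs/wk < 24 ✗ → not eligible.
Paid Parental Leave — age 61 ≥ 21 ✓; dept Research ✗ → not eligible.
RSU Program — status part-time ✓; age 61 ≥ 21 ✓; dept Research ✓; service 758 days ≥ 180 days ✓; grade G5 ≥ G3 ✓ → eligible.
Stock Option Plan — status part-time ✓; service 758 days ≥ 12 weeks (≈84 days) ✓; site Omaha ✗ (not Reno) → not eligible.
Vision Plan — service 758 days ≥ 24 months (≈720 days) ✓; 12 hrs/wk < 32 ✗ → not eligible.
Annual Bonus Plan — status part-time ✓; rating 4 ≥ 3 ✓; 12 hrs/wk < 15 ✗ → not eligible.

RSU Program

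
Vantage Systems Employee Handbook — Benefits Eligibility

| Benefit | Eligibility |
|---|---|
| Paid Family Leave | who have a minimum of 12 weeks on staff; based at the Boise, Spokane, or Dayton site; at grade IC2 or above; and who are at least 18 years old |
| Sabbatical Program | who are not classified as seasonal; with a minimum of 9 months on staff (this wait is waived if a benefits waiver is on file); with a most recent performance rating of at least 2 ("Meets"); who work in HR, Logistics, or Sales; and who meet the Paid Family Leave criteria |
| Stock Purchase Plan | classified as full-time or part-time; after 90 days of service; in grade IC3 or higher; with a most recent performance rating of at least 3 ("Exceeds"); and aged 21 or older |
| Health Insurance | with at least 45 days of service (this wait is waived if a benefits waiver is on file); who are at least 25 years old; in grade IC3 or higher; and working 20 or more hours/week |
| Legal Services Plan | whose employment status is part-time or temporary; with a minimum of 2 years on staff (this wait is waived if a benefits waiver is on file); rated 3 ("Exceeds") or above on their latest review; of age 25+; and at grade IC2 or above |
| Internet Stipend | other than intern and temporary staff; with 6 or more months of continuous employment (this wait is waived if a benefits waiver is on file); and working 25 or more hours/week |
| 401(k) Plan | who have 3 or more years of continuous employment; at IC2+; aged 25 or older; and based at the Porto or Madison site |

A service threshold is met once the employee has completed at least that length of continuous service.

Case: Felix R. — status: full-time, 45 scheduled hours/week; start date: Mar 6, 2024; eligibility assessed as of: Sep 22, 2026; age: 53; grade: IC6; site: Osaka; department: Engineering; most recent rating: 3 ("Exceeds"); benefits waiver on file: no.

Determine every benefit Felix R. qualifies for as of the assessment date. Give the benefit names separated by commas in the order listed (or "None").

Stock Purchase Plan, Health Insurance, Internet Stipend

Service from Mar 6, 2024 to Sep 22, 2026: 930 days.
Paid Family Leave — service 930 days ≥ 12 weeks (≈84 days) ✓; site Osaka ✗ (not Boise, Spokane, or Dayton) → not eligible.
Sabbatical Program — status full-time ✓ (not excluded); no waiver, service 930 days ≥ 9 months (≈270 days) ✓; rating 3 ≥ 2 ✓; dept Engineering ✗ → not eligible.
Stock Purchase Plan — status full-time ✓; service 930 days ≥ 90 days ✓; grade IC6 ≥ IC3 ✓; rating 3 ≥ 3 ✓; age 53 ≥ 21 ✓ → eligible.
Health Insurance — no waiver, service 930 days ≥ 45 days ✓; age 53 ≥ 25 ✓; grade IC6 ≥ IC3 ✓; 45 hrs/wk ≥ 20 ✓ → eligible.
Legal Services Plan — status full-time ✗ (requires part-time or temporary) → not eligible.
Internet Stipend — status full-time ✓ (not excluded); no waiver, service 930 days ≥ 6 months (≈180 days) ✓; 45 hrs/wk ≥ 25 ✓ → eligible.
401(k) Plan — service 930 days < 3 years (≈1095 days) ✗ → not eligible.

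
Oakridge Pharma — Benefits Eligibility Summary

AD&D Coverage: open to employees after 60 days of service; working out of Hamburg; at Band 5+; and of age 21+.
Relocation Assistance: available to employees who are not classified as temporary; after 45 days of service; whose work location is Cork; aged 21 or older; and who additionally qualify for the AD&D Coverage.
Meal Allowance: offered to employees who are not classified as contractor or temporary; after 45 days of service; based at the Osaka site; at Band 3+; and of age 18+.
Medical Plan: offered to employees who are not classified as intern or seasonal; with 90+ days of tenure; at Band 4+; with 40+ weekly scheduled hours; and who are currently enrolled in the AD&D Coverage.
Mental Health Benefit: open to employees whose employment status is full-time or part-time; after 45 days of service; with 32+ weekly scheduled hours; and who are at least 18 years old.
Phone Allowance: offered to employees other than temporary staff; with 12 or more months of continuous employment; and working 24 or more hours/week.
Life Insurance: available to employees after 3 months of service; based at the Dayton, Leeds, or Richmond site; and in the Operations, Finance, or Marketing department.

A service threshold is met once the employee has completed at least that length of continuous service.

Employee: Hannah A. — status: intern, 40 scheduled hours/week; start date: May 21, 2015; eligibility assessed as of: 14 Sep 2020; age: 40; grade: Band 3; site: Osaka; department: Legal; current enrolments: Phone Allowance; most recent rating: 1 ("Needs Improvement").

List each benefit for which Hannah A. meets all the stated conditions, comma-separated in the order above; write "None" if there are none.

Service from May 21, 2015 to 14 Sep 2020: 1943 days.
AD&D Coverage — service 1943 days ≥ 60 days ✓; site Osaka ✗ (not Hamburg) → not eligible.
Relocation Assistance — status intern ✓ (not excluded); service 1943 days ≥ 45 days ✓; site Osaka ✗ (not Cork) → not eligible.
Meal Allowance — status intern ✓ (not excluded); service 1943 days ≥ 45 days ✓; site Osaka ✓; grade Band 3 ≥ Band 3 ✓; age 40 ≥ 18 ✓ → eligible.
Medical Plan — status intern ✗ (excluded) → not eligible.
Mental Health Benefit — status intern ✗ (requires full-time or part-time) → not eligible.
Phone Allowance — status intern ✓ (not excluded); service 1943 days ≥ 12 months (≈360 days) ✓; 40 hrs/wk ≥ 24 ✓ → eligible.
Life Insurance — service 1943 days ≥ 3 months (≈90 days) ✓; site Osaka ✗ (not Dayton, Leeds, or Richmond) → not eligible.

Meal Allowance, Phone Allowance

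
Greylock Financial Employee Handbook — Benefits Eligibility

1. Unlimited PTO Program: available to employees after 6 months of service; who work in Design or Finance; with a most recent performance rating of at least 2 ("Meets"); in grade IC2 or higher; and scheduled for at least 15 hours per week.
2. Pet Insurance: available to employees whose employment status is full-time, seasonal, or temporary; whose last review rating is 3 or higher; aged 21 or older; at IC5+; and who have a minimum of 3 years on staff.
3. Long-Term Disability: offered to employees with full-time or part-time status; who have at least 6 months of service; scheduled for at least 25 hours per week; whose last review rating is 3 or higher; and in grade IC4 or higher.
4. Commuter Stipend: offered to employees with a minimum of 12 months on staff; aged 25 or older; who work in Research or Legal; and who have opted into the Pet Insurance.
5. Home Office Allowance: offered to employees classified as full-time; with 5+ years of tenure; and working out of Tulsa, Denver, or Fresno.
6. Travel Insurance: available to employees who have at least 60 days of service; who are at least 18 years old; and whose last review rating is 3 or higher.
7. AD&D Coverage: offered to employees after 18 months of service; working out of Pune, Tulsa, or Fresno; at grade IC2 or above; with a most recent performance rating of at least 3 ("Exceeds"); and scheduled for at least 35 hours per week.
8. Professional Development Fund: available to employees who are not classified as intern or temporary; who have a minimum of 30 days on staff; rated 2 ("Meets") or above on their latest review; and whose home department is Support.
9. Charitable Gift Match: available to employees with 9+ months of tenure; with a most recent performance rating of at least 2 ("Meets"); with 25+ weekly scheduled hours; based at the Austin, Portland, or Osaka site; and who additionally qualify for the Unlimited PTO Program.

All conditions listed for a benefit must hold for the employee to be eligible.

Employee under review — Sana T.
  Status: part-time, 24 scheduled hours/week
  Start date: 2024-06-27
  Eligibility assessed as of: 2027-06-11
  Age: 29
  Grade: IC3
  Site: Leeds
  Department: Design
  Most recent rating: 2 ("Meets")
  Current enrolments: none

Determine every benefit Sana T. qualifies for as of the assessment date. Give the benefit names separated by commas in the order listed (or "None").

Unlimited PTO Program

Service from 2024-06-27 to 2027-06-11: 1079 days.
Unlimited PTO Program — service 1079 days ≥ 6 months (≈180 days) ✓; dept Design ✓; rating 2 ≥ 2 ✓; grade IC3 ≥ IC2 ✓; 24 hrs/wk ≥ 15 ✓ → eligible.
Pet Insurance — status part-time ✗ (requires full-time, seasonal, or temporary) → not eligible.
Long-Term Disability — status part-time ✓; service 1079 days ≥ 6 months (≈180 days) ✓; 24 hrs/wk < 25 ✗ → not eligible.
Commuter Stipend — service 1079 days ≥ 12 months (≈360 days) ✓; age 29 ≥ 25 ✓; dept Design ✗ → not eligible.
Home Office Allowance — status part-time ✗ (requires full-time) → not eligible.
Travel Insurance — service 1079 days ≥ 60 days ✓; age 29 ≥ 18 ✓; rating 2 < 3 ✗ → not eligible.
AD&D Coverage — service 1079 days ≥ 18 months (≈540 days) ✓; site Leeds ✗ (not Pune, Tulsa, or Fresno) → not eligible.
Professional Development Fund — status part-time ✓ (not excluded); service 1079 days ≥ 30 days ✓; rating 2 ≥ 2 ✓; dept Design ✗ → not eligible.
Charitable Gift Match — service 1079 days ≥ 9 months (≈270 days) ✓; rating 2 ≥ 2 ✓; 24 hrs/wk < 25 ✗ → not eligible.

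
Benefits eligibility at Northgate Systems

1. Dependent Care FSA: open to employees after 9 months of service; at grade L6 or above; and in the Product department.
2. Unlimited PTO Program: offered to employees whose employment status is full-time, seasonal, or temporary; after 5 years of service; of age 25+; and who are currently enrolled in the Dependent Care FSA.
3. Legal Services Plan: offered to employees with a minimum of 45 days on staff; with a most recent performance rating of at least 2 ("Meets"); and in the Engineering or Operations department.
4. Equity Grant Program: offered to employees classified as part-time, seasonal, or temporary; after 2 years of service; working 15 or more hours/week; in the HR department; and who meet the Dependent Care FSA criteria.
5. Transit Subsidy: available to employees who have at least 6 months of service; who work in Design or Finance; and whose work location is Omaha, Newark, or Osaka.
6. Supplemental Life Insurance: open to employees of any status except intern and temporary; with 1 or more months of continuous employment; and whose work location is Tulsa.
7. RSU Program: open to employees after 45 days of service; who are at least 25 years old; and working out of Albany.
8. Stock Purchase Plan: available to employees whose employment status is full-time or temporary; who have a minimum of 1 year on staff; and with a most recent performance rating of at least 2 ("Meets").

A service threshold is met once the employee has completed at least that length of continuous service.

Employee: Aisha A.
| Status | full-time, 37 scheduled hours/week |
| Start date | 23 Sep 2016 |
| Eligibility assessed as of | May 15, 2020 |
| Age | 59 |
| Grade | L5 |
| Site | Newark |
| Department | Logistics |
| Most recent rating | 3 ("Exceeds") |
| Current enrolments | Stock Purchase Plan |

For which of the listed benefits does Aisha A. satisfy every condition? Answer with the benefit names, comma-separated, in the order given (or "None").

Stock Purchase Plan

Service from 23 Sep 2016 to May 15, 2020: 1330 days.
Dependent Care FSA — service 1330 days ≥ 9 months (≈270 days) ✓; grade L5 < L6 ✗ → not eligible.
Unlimited PTO Program — status full-time ✓; service 1330 days < 5 years (≈1825 days) ✗ → not eligible.
Legal Services Plan — service 1330 days ≥ 45 days ✓; rating 3 ≥ 2 ✓; dept Logistics ✗ → not eligible.
Equity Grant Program — status full-time ✗ (requires part-time, seasonal, or temporary) → not eligible.
Transit Subsidy — service 1330 days ≥ 6 months (≈180 days) ✓; dept Logistics ✗ → not eligible.
Supplemental Life Insurance — status full-time ✓ (not excluded); service 1330 days ≥ 1 month (≈30 days) ✓; site Newark ✗ (not Tulsa) → not eligible.
RSU Program — service 1330 days ≥ 45 days ✓; age 59 ≥ 25 ✓; site Newark ✗ (not Albany) → not eligible.
Stock Purchase Plan — status full-time ✓; service 1330 days ≥ 1 year (≈365 days) ✓; rating 3 ≥ 2 ✓ → eligible.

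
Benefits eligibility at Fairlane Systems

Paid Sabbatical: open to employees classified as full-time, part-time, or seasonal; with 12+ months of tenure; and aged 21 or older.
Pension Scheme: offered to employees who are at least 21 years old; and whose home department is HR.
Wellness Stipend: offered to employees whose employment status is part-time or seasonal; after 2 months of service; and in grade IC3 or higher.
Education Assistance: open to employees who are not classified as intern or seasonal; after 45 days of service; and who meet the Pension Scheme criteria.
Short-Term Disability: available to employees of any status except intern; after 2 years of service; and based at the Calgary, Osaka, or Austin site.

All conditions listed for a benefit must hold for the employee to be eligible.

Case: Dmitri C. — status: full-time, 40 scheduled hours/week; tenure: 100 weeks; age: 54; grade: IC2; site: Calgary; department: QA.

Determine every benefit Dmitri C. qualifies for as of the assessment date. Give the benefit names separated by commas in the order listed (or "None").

Paid Sabbatical

Paid Sabbatical — status full-time ✓; service 100 weeks ≥ 12 months (≈360 days) ✓; age 54 ≥ 21 ✓ → eligible.
Pension Scheme — age 54 ≥ 21 ✓; dept QA ✗ → not eligible.
Wellness Stipend — status full-time ✗ (requires part-time or seasonal) → not eligible.
Education Assistance — status full-time ✓ (not excluded); service 100 weeks ≥ 45 days ✓; not eligible for Pension Scheme ✗ → not eligible.
Short-Term Disability — status full-time ✓ (not excluded); service 100 weeks < 2 years (≈730 days) ✗ → not eligible.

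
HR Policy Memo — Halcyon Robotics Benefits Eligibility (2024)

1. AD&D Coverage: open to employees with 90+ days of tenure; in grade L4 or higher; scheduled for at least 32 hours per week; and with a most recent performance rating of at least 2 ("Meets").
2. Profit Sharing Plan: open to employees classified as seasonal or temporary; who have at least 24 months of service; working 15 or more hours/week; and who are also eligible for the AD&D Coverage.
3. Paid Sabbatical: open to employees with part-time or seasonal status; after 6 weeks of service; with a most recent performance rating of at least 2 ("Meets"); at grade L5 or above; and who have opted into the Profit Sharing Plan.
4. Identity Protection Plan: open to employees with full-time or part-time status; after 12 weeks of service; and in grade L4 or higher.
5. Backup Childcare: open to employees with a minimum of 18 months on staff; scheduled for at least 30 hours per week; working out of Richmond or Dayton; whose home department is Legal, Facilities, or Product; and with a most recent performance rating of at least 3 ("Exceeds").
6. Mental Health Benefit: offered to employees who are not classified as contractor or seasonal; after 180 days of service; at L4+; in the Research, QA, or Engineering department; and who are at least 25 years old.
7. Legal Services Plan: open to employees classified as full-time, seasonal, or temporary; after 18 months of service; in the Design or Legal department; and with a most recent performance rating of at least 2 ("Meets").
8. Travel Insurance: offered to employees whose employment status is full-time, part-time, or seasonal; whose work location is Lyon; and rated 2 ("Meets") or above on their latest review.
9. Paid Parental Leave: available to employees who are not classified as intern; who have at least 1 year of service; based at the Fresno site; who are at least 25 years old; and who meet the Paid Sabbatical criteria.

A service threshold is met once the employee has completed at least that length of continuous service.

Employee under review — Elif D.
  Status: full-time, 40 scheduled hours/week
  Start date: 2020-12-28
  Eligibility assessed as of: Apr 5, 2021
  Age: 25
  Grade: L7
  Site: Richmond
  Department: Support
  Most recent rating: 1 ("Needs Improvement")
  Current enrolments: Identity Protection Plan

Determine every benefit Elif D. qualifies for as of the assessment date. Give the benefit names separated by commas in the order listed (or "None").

Service from 2020-12-28 to Apr 5, 2021: 98 days.
AD&D Coverage — service 98 days ≥ 90 days ✓; grade L7 ≥ L4 ✓; 40 hrs/wk ≥ 32 ✓; rating 1 < 2 ✗ → not eligible.
Profit Sharing Plan — status full-time ✗ (requires seasonal or temporary) → not eligible.
Paid Sabbatical — status full-time ✗ (requires part-time or seasonal) → not eligible.
Identity Protection Plan — status full-time ✓; service 98 days ≥ 12 weeks (≈84 days) ✓; grade L7 ≥ L4 ✓ → eligible.
Backup Childcare — service 98 days < 18 months (≈540 days) ✗ → not eligible.
Mental Health Benefit — status full-time ✓ (not excluded); service 98 days < 180 days ✗ → not eligible.
Legal Services Plan — status full-time ✓; service 98 days < 18 months (≈540 days) ✗ → not eligible.
Travel Insurance — status full-time ✓; site Richmond ✗ (not Lyon) → not eligible.
Paid Parental Leave — status full-time ✓ (not excluded); service 98 days < 1 year (≈365 days) ✗ → not eligible.

Identity Protection Plan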